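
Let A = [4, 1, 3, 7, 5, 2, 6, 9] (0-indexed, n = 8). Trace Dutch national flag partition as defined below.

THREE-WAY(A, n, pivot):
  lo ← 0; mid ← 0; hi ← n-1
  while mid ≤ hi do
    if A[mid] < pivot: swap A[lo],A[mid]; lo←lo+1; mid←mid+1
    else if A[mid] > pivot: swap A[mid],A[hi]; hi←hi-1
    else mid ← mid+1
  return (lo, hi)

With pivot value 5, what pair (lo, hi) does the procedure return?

lo=0 mid=0 hi=7
4<5: swap(0,0), lo=1 mid=1 ⇒ [4, 1, 3, 7, 5, 2, 6, 9]
1<5: swap(1,1), lo=2 mid=2 ⇒ [4, 1, 3, 7, 5, 2, 6, 9]
3<5: swap(2,2), lo=3 mid=3 ⇒ [4, 1, 3, 7, 5, 2, 6, 9]
7>5: swap(3,7), hi=6 ⇒ [4, 1, 3, 9, 5, 2, 6, 7]
9>5: swap(3,6), hi=5 ⇒ [4, 1, 3, 6, 5, 2, 9, 7]
6>5: swap(3,5), hi=4 ⇒ [4, 1, 3, 2, 5, 6, 9, 7]
2<5: swap(3,3), lo=4 mid=4 ⇒ [4, 1, 3, 2, 5, 6, 9, 7]
5=5: mid=5
done. lo=4 hi=4; A=[4, 1, 3, 2, 5, 6, 9, 7]

(4, 4)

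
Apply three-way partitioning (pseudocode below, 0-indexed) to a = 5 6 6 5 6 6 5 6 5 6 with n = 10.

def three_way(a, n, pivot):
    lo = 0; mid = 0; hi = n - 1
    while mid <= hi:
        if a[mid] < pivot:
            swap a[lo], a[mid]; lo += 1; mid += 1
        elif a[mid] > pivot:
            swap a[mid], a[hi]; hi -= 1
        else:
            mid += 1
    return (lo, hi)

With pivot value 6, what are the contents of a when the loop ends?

5 5 5 5 6 6 6 6 6 6

pivot = 6; lo=0, mid=0, hi=9
a[mid]=5<6: swap a[0],a[0]; lo=1,mid=1 → 5 6 6 5 6 6 5 6 5 6
a[mid]=6=6: mid=2
a[mid]=6=6: mid=3
a[mid]=5<6: swap a[1],a[3]; lo=2,mid=4 → 5 5 6 6 6 6 5 6 5 6
a[mid]=6=6: mid=5
a[mid]=6=6: mid=6
a[mid]=5<6: swap a[2],a[6]; lo=3,mid=7 → 5 5 5 6 6 6 6 6 5 6
a[mid]=6=6: mid=8
a[mid]=5<6: swap a[3],a[8]; lo=4,mid=9 → 5 5 5 5 6 6 6 6 6 6
a[mid]=6=6: mid=10
end: lo=4, hi=9; a = 5 5 5 5 6 6 6 6 6 6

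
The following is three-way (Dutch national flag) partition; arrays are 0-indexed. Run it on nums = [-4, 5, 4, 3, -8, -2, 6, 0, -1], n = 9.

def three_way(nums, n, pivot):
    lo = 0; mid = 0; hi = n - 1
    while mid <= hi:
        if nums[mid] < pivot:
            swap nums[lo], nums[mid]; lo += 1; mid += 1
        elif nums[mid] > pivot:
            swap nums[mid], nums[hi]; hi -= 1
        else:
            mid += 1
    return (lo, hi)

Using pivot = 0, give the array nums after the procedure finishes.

[-4, -1, -2, -8, 0, 6, 3, 4, 5]

pivot = 0; lo=0, mid=0, hi=8
nums[mid]=-4<0: swap nums[0],nums[0]; lo=1,mid=1 → [-4, 5, 4, 3, -8, -2, 6, 0, -1]
nums[mid]=5>0: swap nums[1],nums[8]; hi=7 → [-4, -1, 4, 3, -8, -2, 6, 0, 5]
nums[mid]=-1<0: swap nums[1],nums[1]; lo=2,mid=2 → [-4, -1, 4, 3, -8, -2, 6, 0, 5]
nums[mid]=4>0: swap nums[2],nums[7]; hi=6 → [-4, -1, 0, 3, -8, -2, 6, 4, 5]
nums[mid]=0=0: mid=3
nums[mid]=3>0: swap nums[3],nums[6]; hi=5 → [-4, -1, 0, 6, -8, -2, 3, 4, 5]
nums[mid]=6>0: swap nums[3],nums[5]; hi=4 → [-4, -1, 0, -2, -8, 6, 3, 4, 5]
nums[mid]=-2<0: swap nums[2],nums[3]; lo=3,mid=4 → [-4, -1, -2, 0, -8, 6, 3, 4, 5]
nums[mid]=-8<0: swap nums[3],nums[4]; lo=4,mid=5 → [-4, -1, -2, -8, 0, 6, 3, 4, 5]
end: lo=4, hi=4; nums = [-4, -1, -2, -8, 0, 6, 3, 4, 5]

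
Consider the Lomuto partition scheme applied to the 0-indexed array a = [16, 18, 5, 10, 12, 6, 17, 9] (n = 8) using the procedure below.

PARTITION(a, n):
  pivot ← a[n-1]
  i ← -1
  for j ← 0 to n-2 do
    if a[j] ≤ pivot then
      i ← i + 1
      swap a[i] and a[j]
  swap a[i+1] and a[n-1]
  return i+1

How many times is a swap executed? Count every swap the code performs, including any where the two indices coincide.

3

pivot=9, i=-1
j=0: 16>9, skip
j=1: 18>9, skip
j=2: 5≤9, i=0, swap(0,2) ⇒ [5, 18, 16, 10, 12, 6, 17, 9]
j=3: 10>9, skip
j=4: 12>9, skip
j=5: 6≤9, i=1, swap(1,5) ⇒ [5, 6, 16, 10, 12, 18, 17, 9]
j=6: 17>9, skip
swap(2,7) ⇒ [5, 6, 9, 10, 12, 18, 17, 16]; return 2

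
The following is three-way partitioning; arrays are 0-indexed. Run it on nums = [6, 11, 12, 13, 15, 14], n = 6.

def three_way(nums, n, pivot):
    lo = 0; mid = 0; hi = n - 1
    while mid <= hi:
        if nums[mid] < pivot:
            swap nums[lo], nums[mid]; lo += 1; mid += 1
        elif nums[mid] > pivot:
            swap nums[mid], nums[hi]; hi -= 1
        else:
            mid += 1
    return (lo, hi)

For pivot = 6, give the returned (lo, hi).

pivot = 6; lo=0, mid=0, hi=5
nums[mid]=6=6: mid=1
nums[mid]=11>6: swap nums[1],nums[5]; hi=4 → [6, 14, 12, 13, 15, 11]
nums[mid]=14>6: swap nums[1],nums[4]; hi=3 → [6, 15, 12, 13, 14, 11]
nums[mid]=15>6: swap nums[1],nums[3]; hi=2 → [6, 13, 12, 15, 14, 11]
nums[mid]=13>6: swap nums[1],nums[2]; hi=1 → [6, 12, 13, 15, 14, 11]
nums[mid]=12>6: swap nums[1],nums[1]; hi=0 → [6, 12, 13, 15, 14, 11]
end: lo=0, hi=0; nums = [6, 12, 13, 15, 14, 11]

(0, 0)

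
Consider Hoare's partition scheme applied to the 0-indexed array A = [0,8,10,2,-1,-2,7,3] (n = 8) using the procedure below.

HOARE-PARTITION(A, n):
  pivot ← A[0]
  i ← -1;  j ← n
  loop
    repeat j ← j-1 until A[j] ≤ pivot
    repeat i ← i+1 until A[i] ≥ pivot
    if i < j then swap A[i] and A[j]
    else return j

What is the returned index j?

1

pivot = A[0] = 0; i = -1, j = 8
j→5 (A[5]=-2≤0), i→0 (A[0]=0≥0); i<j, swap → [-2,8,10,2,-1,0,7,3]
j→4 (A[4]=-1≤0), i→1 (A[1]=8≥0); i<j, swap → [-2,-1,10,2,8,0,7,3]
j→1, i→2; i≥j, return j=1. A = [-2,-1,10,2,8,0,7,3]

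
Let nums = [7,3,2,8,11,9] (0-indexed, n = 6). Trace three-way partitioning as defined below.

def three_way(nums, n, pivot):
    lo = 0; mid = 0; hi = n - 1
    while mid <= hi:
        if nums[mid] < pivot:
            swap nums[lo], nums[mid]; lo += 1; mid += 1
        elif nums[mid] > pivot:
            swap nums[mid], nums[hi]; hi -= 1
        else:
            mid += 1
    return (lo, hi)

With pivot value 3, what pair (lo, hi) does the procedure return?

(1, 1)

lo=0 mid=0 hi=5
7>3: swap(0,5), hi=4 ⇒ [9,3,2,8,11,7]
9>3: swap(0,4), hi=3 ⇒ [11,3,2,8,9,7]
11>3: swap(0,3), hi=2 ⇒ [8,3,2,11,9,7]
8>3: swap(0,2), hi=1 ⇒ [2,3,8,11,9,7]
2<3: swap(0,0), lo=1 mid=1 ⇒ [2,3,8,11,9,7]
3=3: mid=2
done. lo=1 hi=1; nums=[2,3,8,11,9,7]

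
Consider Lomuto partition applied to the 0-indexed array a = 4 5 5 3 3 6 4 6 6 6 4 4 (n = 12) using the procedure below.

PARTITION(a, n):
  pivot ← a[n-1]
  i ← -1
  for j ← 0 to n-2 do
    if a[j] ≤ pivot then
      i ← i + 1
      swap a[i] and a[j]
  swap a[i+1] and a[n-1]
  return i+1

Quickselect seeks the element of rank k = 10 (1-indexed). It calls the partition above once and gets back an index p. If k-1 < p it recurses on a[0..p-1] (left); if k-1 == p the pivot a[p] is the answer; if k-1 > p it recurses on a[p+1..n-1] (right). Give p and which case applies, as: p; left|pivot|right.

pivot = a[11] = 4; i = -1
j=0: a[0]=4 ≤ 4 → i=0, swap a[0],a[0] (no change) → 4 5 5 3 3 6 4 6 6 6 4 4
j=1: a[1]=5 > 4 → no swap
j=2: a[2]=5 > 4 → no swap
j=3: a[3]=3 ≤ 4 → i=1, swap a[1],a[3] → 4 3 5 5 3 6 4 6 6 6 4 4
j=4: a[4]=3 ≤ 4 → i=2, swap a[2],a[4] → 4 3 3 5 5 6 4 6 6 6 4 4
j=5: a[5]=6 > 4 → no swap
j=6: a[6]=4 ≤ 4 → i=3, swap a[3],a[6] → 4 3 3 4 5 6 5 6 6 6 4 4
j=7: a[7]=6 > 4 → no swap
j=8: a[8]=6 > 4 → no swap
j=9: a[9]=6 > 4 → no swap
j=10: a[10]=4 ≤ 4 → i=4, swap a[4],a[10] → 4 3 3 4 4 6 5 6 6 6 5 4
final swap a[5],a[11] → 4 3 3 4 4 4 5 6 6 6 5 6; return 5
p = 5; k-1 = 9 > 5 ⇒ right

5; right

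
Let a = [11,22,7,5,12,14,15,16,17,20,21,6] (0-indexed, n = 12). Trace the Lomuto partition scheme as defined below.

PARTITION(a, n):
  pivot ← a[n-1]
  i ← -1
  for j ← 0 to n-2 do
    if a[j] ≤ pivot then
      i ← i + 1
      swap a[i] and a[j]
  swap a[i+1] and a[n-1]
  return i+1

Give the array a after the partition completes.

[5,6,7,11,12,14,15,16,17,20,21,22]

pivot=6, i=-1
j=0: 11>6, skip
j=1: 22>6, skip
j=2: 7>6, skip
j=3: 5≤6, i=0, swap(0,3) ⇒ [5,22,7,11,12,14,15,16,17,20,21,6]
j=4: 12>6, skip
j=5: 14>6, skip
j=6: 15>6, skip
j=7: 16>6, skip
j=8: 17>6, skip
j=9: 20>6, skip
j=10: 21>6, skip
swap(1,11) ⇒ [5,6,7,11,12,14,15,16,17,20,21,22]; return 1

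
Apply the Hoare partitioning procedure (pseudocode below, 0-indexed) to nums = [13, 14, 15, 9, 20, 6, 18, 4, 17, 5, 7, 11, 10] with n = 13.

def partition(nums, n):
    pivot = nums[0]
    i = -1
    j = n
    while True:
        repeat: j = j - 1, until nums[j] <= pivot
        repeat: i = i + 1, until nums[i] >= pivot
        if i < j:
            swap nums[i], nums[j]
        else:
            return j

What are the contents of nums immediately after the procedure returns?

[10, 11, 7, 9, 5, 6, 4, 18, 17, 20, 15, 14, 13]

pivot = nums[0] = 13; i = -1, j = 13
j→12 (nums[12]=10≤13), i→0 (nums[0]=13≥13); i<j, swap → [10, 14, 15, 9, 20, 6, 18, 4, 17, 5, 7, 11, 13]
j→11 (nums[11]=11≤13), i→1 (nums[1]=14≥13); i<j, swap → [10, 11, 15, 9, 20, 6, 18, 4, 17, 5, 7, 14, 13]
j→10 (nums[10]=7≤13), i→2 (nums[2]=15≥13); i<j, swap → [10, 11, 7, 9, 20, 6, 18, 4, 17, 5, 15, 14, 13]
j→9 (nums[9]=5≤13), i→4 (nums[4]=20≥13); i<j, swap → [10, 11, 7, 9, 5, 6, 18, 4, 17, 20, 15, 14, 13]
j→7 (nums[7]=4≤13), i→6 (nums[6]=18≥13); i<j, swap → [10, 11, 7, 9, 5, 6, 4, 18, 17, 20, 15, 14, 13]
j→6, i→7; i≥j, return j=6. nums = [10, 11, 7, 9, 5, 6, 4, 18, 17, 20, 15, 14, 13]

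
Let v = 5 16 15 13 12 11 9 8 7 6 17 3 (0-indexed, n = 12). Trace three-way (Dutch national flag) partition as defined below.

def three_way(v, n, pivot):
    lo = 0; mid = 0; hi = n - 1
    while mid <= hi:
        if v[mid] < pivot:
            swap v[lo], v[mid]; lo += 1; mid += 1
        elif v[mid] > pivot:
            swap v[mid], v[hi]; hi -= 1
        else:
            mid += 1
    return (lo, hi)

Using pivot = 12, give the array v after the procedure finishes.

lo=0 mid=0 hi=11
5<12: swap(0,0), lo=1 mid=1 ⇒ 5 16 15 13 12 11 9 8 7 6 17 3
16>12: swap(1,11), hi=10 ⇒ 5 3 15 13 12 11 9 8 7 6 17 16
3<12: swap(1,1), lo=2 mid=2 ⇒ 5 3 15 13 12 11 9 8 7 6 17 16
15>12: swap(2,10), hi=9 ⇒ 5 3 17 13 12 11 9 8 7 6 15 16
17>12: swap(2,9), hi=8 ⇒ 5 3 6 13 12 11 9 8 7 17 15 16
6<12: swap(2,2), lo=3 mid=3 ⇒ 5 3 6 13 12 11 9 8 7 17 15 16
13>12: swap(3,8), hi=7 ⇒ 5 3 6 7 12 11 9 8 13 17 15 16
7<12: swap(3,3), lo=4 mid=4 ⇒ 5 3 6 7 12 11 9 8 13 17 15 16
12=12: mid=5
11<12: swap(4,5), lo=5 mid=6 ⇒ 5 3 6 7 11 12 9 8 13 17 15 16
9<12: swap(5,6), lo=6 mid=7 ⇒ 5 3 6 7 11 9 12 8 13 17 15 16
8<12: swap(6,7), lo=7 mid=8 ⇒ 5 3 6 7 11 9 8 12 13 17 15 16
done. lo=7 hi=7; v=5 3 6 7 11 9 8 12 13 17 15 16

5 3 6 7 11 9 8 12 13 17 15 16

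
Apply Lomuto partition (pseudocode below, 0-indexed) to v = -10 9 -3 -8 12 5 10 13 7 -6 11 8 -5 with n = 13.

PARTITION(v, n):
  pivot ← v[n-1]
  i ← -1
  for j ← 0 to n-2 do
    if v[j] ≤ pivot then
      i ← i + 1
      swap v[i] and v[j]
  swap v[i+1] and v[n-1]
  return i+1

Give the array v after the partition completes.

pivot=-5, i=-1
j=0: -10≤-5, i=0, swap(0,0) ⇒ -10 9 -3 -8 12 5 10 13 7 -6 11 8 -5
j=1: 9>-5, skip
j=2: -3>-5, skip
j=3: -8≤-5, i=1, swap(1,3) ⇒ -10 -8 -3 9 12 5 10 13 7 -6 11 8 -5
j=4: 12>-5, skip
j=5: 5>-5, skip
j=6: 10>-5, skip
j=7: 13>-5, skip
j=8: 7>-5, skip
j=9: -6≤-5, i=2, swap(2,9) ⇒ -10 -8 -6 9 12 5 10 13 7 -3 11 8 -5
j=10: 11>-5, skip
j=11: 8>-5, skip
swap(3,12) ⇒ -10 -8 -6 -5 12 5 10 13 7 -3 11 8 9; return 3

-10 -8 -6 -5 12 5 10 13 7 -3 11 8 9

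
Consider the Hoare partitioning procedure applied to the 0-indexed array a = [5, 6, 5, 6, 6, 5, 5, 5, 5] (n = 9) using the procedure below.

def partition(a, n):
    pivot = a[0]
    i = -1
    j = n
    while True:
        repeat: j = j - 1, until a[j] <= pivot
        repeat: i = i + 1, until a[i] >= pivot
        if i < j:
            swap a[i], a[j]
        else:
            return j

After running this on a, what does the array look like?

pivot = a[0] = 5; i = -1, j = 9
j→8 (a[8]=5≤5), i→0 (a[0]=5≥5); i<j, swap → [5, 6, 5, 6, 6, 5, 5, 5, 5]
j→7 (a[7]=5≤5), i→1 (a[1]=6≥5); i<j, swap → [5, 5, 5, 6, 6, 5, 5, 6, 5]
j→6 (a[6]=5≤5), i→2 (a[2]=5≥5); i<j, swap → [5, 5, 5, 6, 6, 5, 5, 6, 5]
j→5 (a[5]=5≤5), i→3 (a[3]=6≥5); i<j, swap → [5, 5, 5, 5, 6, 6, 5, 6, 5]
j→3, i→4; i≥j, return j=3. a = [5, 5, 5, 5, 6, 6, 5, 6, 5]

[5, 5, 5, 5, 6, 6, 5, 6, 5]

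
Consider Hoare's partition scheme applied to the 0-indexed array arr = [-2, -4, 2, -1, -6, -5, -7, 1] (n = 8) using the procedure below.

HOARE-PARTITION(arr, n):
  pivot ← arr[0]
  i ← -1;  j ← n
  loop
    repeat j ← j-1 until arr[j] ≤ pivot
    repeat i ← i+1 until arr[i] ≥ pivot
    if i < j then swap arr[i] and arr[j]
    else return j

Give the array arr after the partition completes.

pivot=-2
j stops at 6 (-7), i stops at 0 (-2); swap ⇒ [-7, -4, 2, -1, -6, -5, -2, 1]
j stops at 5 (-5), i stops at 2 (2); swap ⇒ [-7, -4, -5, -1, -6, 2, -2, 1]
j stops at 4 (-6), i stops at 3 (-1); swap ⇒ [-7, -4, -5, -6, -1, 2, -2, 1]
j stops at 3, i stops at 4; i≥j ⇒ return 3. arr=[-7, -4, -5, -6, -1, 2, -2, 1]

[-7, -4, -5, -6, -1, 2, -2, 1]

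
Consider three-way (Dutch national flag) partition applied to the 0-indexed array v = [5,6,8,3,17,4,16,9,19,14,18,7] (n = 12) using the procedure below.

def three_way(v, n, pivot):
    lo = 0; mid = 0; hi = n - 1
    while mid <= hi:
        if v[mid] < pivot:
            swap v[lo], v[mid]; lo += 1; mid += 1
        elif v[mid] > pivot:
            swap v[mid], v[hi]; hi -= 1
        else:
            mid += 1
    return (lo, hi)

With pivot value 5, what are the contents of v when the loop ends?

[4,3,5,17,8,16,9,19,14,18,7,6]

lo=0 mid=0 hi=11
5=5: mid=1
6>5: swap(1,11), hi=10 ⇒ [5,7,8,3,17,4,16,9,19,14,18,6]
7>5: swap(1,10), hi=9 ⇒ [5,18,8,3,17,4,16,9,19,14,7,6]
18>5: swap(1,9), hi=8 ⇒ [5,14,8,3,17,4,16,9,19,18,7,6]
14>5: swap(1,8), hi=7 ⇒ [5,19,8,3,17,4,16,9,14,18,7,6]
19>5: swap(1,7), hi=6 ⇒ [5,9,8,3,17,4,16,19,14,18,7,6]
9>5: swap(1,6), hi=5 ⇒ [5,16,8,3,17,4,9,19,14,18,7,6]
16>5: swap(1,5), hi=4 ⇒ [5,4,8,3,17,16,9,19,14,18,7,6]
4<5: swap(0,1), lo=1 mid=2 ⇒ [4,5,8,3,17,16,9,19,14,18,7,6]
8>5: swap(2,4), hi=3 ⇒ [4,5,17,3,8,16,9,19,14,18,7,6]
17>5: swap(2,3), hi=2 ⇒ [4,5,3,17,8,16,9,19,14,18,7,6]
3<5: swap(1,2), lo=2 mid=3 ⇒ [4,3,5,17,8,16,9,19,14,18,7,6]
done. lo=2 hi=2; v=[4,3,5,17,8,16,9,19,14,18,7,6]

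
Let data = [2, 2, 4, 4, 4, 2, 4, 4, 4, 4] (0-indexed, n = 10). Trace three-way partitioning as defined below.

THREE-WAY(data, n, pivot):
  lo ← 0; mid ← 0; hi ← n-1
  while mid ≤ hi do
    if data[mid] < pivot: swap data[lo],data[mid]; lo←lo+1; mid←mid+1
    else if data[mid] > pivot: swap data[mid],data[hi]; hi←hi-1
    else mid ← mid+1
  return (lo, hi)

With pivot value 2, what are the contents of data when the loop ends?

pivot = 2; lo=0, mid=0, hi=9
data[mid]=2=2: mid=1
data[mid]=2=2: mid=2
data[mid]=4>2: swap data[2],data[9]; hi=8 → [2, 2, 4, 4, 4, 2, 4, 4, 4, 4]
data[mid]=4>2: swap data[2],data[8]; hi=7 → [2, 2, 4, 4, 4, 2, 4, 4, 4, 4]
data[mid]=4>2: swap data[2],data[7]; hi=6 → [2, 2, 4, 4, 4, 2, 4, 4, 4, 4]
data[mid]=4>2: swap data[2],data[6]; hi=5 → [2, 2, 4, 4, 4, 2, 4, 4, 4, 4]
data[mid]=4>2: swap data[2],data[5]; hi=4 → [2, 2, 2, 4, 4, 4, 4, 4, 4, 4]
data[mid]=2=2: mid=3
data[mid]=4>2: swap data[3],data[4]; hi=3 → [2, 2, 2, 4, 4, 4, 4, 4, 4, 4]
data[mid]=4>2: swap data[3],data[3]; hi=2 → [2, 2, 2, 4, 4, 4, 4, 4, 4, 4]
end: lo=0, hi=2; data = [2, 2, 2, 4, 4, 4, 4, 4, 4, 4]

[2, 2, 2, 4, 4, 4, 4, 4, 4, 4]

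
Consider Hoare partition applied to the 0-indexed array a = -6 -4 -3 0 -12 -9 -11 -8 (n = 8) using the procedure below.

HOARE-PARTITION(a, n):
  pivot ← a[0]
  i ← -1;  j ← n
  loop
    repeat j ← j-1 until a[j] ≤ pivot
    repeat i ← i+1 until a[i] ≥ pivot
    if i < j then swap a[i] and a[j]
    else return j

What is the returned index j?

pivot=-6
j stops at 7 (-8), i stops at 0 (-6); swap ⇒ -8 -4 -3 0 -12 -9 -11 -6
j stops at 6 (-11), i stops at 1 (-4); swap ⇒ -8 -11 -3 0 -12 -9 -4 -6
j stops at 5 (-9), i stops at 2 (-3); swap ⇒ -8 -11 -9 0 -12 -3 -4 -6
j stops at 4 (-12), i stops at 3 (0); swap ⇒ -8 -11 -9 -12 0 -3 -4 -6
j stops at 3, i stops at 4; i≥j ⇒ return 3. a=-8 -11 -9 -12 0 -3 -4 -6

3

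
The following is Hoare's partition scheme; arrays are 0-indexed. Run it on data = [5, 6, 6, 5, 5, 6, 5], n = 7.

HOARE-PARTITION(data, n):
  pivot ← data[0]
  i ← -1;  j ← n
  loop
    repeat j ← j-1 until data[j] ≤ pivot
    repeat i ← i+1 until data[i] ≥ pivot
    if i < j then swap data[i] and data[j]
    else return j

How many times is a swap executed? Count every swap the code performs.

pivot = data[0] = 5; i = -1, j = 7
j→6 (data[6]=5≤5), i→0 (data[0]=5≥5); i<j, swap → [5, 6, 6, 5, 5, 6, 5]
j→4 (data[4]=5≤5), i→1 (data[1]=6≥5); i<j, swap → [5, 5, 6, 5, 6, 6, 5]
j→3 (data[3]=5≤5), i→2 (data[2]=6≥5); i<j, swap → [5, 5, 5, 6, 6, 6, 5]
j→2, i→3; i≥j, return j=2. data = [5, 5, 5, 6, 6, 6, 5]

3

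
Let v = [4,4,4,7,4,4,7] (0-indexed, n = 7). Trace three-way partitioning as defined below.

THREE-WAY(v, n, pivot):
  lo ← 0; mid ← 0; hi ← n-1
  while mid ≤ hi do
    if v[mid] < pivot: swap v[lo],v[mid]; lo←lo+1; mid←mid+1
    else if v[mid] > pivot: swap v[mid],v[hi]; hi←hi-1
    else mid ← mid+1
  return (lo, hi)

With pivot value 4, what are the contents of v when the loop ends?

[4,4,4,4,4,7,7]

pivot = 4; lo=0, mid=0, hi=6
v[mid]=4=4: mid=1
v[mid]=4=4: mid=2
v[mid]=4=4: mid=3
v[mid]=7>4: swap v[3],v[6]; hi=5 → [4,4,4,7,4,4,7]
v[mid]=7>4: swap v[3],v[5]; hi=4 → [4,4,4,4,4,7,7]
v[mid]=4=4: mid=4
v[mid]=4=4: mid=5
end: lo=0, hi=4; v = [4,4,4,4,4,7,7]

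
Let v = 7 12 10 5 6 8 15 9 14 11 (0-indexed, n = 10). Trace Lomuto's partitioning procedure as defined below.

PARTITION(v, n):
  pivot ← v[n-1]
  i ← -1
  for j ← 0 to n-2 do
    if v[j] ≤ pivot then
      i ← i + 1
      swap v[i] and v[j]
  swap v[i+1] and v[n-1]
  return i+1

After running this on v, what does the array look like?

pivot=11, i=-1
j=0: 7≤11, i=0, swap(0,0) ⇒ 7 12 10 5 6 8 15 9 14 11
j=1: 12>11, skip
j=2: 10≤11, i=1, swap(1,2) ⇒ 7 10 12 5 6 8 15 9 14 11
j=3: 5≤11, i=2, swap(2,3) ⇒ 7 10 5 12 6 8 15 9 14 11
j=4: 6≤11, i=3, swap(3,4) ⇒ 7 10 5 6 12 8 15 9 14 11
j=5: 8≤11, i=4, swap(4,5) ⇒ 7 10 5 6 8 12 15 9 14 11
j=6: 15>11, skip
j=7: 9≤11, i=5, swap(5,7) ⇒ 7 10 5 6 8 9 15 12 14 11
j=8: 14>11, skip
swap(6,9) ⇒ 7 10 5 6 8 9 11 12 14 15; return 6

7 10 5 6 8 9 11 12 14 15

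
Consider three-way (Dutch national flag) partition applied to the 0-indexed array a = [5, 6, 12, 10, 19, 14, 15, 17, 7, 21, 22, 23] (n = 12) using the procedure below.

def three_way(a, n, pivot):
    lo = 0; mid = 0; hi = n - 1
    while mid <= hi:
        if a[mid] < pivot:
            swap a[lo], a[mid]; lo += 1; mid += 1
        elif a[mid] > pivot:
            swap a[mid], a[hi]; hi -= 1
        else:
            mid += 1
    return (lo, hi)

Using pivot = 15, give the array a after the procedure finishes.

lo=0 mid=0 hi=11
5<15: swap(0,0), lo=1 mid=1 ⇒ [5, 6, 12, 10, 19, 14, 15, 17, 7, 21, 22, 23]
6<15: swap(1,1), lo=2 mid=2 ⇒ [5, 6, 12, 10, 19, 14, 15, 17, 7, 21, 22, 23]
12<15: swap(2,2), lo=3 mid=3 ⇒ [5, 6, 12, 10, 19, 14, 15, 17, 7, 21, 22, 23]
10<15: swap(3,3), lo=4 mid=4 ⇒ [5, 6, 12, 10, 19, 14, 15, 17, 7, 21, 22, 23]
19>15: swap(4,11), hi=10 ⇒ [5, 6, 12, 10, 23, 14, 15, 17, 7, 21, 22, 19]
23>15: swap(4,10), hi=9 ⇒ [5, 6, 12, 10, 22, 14, 15, 17, 7, 21, 23, 19]
22>15: swap(4,9), hi=8 ⇒ [5, 6, 12, 10, 21, 14, 15, 17, 7, 22, 23, 19]
21>15: swap(4,8), hi=7 ⇒ [5, 6, 12, 10, 7, 14, 15, 17, 21, 22, 23, 19]
7<15: swap(4,4), lo=5 mid=5 ⇒ [5, 6, 12, 10, 7, 14, 15, 17, 21, 22, 23, 19]
14<15: swap(5,5), lo=6 mid=6 ⇒ [5, 6, 12, 10, 7, 14, 15, 17, 21, 22, 23, 19]
15=15: mid=7
17>15: swap(7,7), hi=6 ⇒ [5, 6, 12, 10, 7, 14, 15, 17, 21, 22, 23, 19]
done. lo=6 hi=6; a=[5, 6, 12, 10, 7, 14, 15, 17, 21, 22, 23, 19]

[5, 6, 12, 10, 7, 14, 15, 17, 21, 22, 23, 19]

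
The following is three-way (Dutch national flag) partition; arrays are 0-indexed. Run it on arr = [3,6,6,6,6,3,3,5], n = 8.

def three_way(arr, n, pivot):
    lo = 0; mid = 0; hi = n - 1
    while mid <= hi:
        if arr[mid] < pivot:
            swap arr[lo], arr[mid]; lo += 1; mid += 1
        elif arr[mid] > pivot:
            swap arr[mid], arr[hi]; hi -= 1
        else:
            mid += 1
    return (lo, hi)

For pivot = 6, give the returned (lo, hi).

(4, 7)

lo=0 mid=0 hi=7
3<6: swap(0,0), lo=1 mid=1 ⇒ [3,6,6,6,6,3,3,5]
6=6: mid=2
6=6: mid=3
6=6: mid=4
6=6: mid=5
3<6: swap(1,5), lo=2 mid=6 ⇒ [3,3,6,6,6,6,3,5]
3<6: swap(2,6), lo=3 mid=7 ⇒ [3,3,3,6,6,6,6,5]
5<6: swap(3,7), lo=4 mid=8 ⇒ [3,3,3,5,6,6,6,6]
done. lo=4 hi=7; arr=[3,3,3,5,6,6,6,6]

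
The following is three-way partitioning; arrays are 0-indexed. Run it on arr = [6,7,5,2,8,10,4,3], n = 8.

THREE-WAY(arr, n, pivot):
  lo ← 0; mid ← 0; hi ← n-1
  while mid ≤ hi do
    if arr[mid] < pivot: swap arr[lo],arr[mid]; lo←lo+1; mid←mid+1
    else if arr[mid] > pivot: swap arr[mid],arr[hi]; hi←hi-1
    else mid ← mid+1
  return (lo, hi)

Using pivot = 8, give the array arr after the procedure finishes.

pivot = 8; lo=0, mid=0, hi=7
arr[mid]=6<8: swap arr[0],arr[0]; lo=1,mid=1 → [6,7,5,2,8,10,4,3]
arr[mid]=7<8: swap arr[1],arr[1]; lo=2,mid=2 → [6,7,5,2,8,10,4,3]
arr[mid]=5<8: swap arr[2],arr[2]; lo=3,mid=3 → [6,7,5,2,8,10,4,3]
arr[mid]=2<8: swap arr[3],arr[3]; lo=4,mid=4 → [6,7,5,2,8,10,4,3]
arr[mid]=8=8: mid=5
arr[mid]=10>8: swap arr[5],arr[7]; hi=6 → [6,7,5,2,8,3,4,10]
arr[mid]=3<8: swap arr[4],arr[5]; lo=5,mid=6 → [6,7,5,2,3,8,4,10]
arr[mid]=4<8: swap arr[5],arr[6]; lo=6,mid=7 → [6,7,5,2,3,4,8,10]
end: lo=6, hi=6; arr = [6,7,5,2,3,4,8,10]

[6,7,5,2,3,4,8,10]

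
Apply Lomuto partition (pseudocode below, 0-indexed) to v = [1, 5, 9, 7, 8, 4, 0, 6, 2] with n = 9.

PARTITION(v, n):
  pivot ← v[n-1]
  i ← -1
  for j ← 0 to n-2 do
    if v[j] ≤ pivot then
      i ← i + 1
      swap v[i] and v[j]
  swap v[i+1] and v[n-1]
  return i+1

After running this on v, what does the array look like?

[1, 0, 2, 7, 8, 4, 5, 6, 9]

pivot=2, i=-1
j=0: 1≤2, i=0, swap(0,0) ⇒ [1, 5, 9, 7, 8, 4, 0, 6, 2]
j=1: 5>2, skip
j=2: 9>2, skip
j=3: 7>2, skip
j=4: 8>2, skip
j=5: 4>2, skip
j=6: 0≤2, i=1, swap(1,6) ⇒ [1, 0, 9, 7, 8, 4, 5, 6, 2]
j=7: 6>2, skip
swap(2,8) ⇒ [1, 0, 2, 7, 8, 4, 5, 6, 9]; return 2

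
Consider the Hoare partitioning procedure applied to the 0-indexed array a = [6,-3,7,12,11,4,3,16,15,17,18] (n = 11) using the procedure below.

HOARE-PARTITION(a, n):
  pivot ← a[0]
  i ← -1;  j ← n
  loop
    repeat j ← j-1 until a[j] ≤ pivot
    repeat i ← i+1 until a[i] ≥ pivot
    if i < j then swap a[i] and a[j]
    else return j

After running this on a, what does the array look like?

[3,-3,4,12,11,7,6,16,15,17,18]

pivot=6
j stops at 6 (3), i stops at 0 (6); swap ⇒ [3,-3,7,12,11,4,6,16,15,17,18]
j stops at 5 (4), i stops at 2 (7); swap ⇒ [3,-3,4,12,11,7,6,16,15,17,18]
j stops at 2, i stops at 3; i≥j ⇒ return 2. a=[3,-3,4,12,11,7,6,16,15,17,18]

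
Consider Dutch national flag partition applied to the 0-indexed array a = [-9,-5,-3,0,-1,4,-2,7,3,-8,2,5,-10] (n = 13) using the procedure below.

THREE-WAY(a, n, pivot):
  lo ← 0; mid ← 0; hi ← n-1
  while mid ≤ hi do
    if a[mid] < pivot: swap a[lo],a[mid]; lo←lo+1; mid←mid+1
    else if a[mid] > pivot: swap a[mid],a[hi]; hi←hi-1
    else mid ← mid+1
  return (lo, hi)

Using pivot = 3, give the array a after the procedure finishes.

[-9,-5,-3,0,-1,-10,-2,2,-8,3,5,7,4]

lo=0 mid=0 hi=12
-9<3: swap(0,0), lo=1 mid=1 ⇒ [-9,-5,-3,0,-1,4,-2,7,3,-8,2,5,-10]
-5<3: swap(1,1), lo=2 mid=2 ⇒ [-9,-5,-3,0,-1,4,-2,7,3,-8,2,5,-10]
-3<3: swap(2,2), lo=3 mid=3 ⇒ [-9,-5,-3,0,-1,4,-2,7,3,-8,2,5,-10]
0<3: swap(3,3), lo=4 mid=4 ⇒ [-9,-5,-3,0,-1,4,-2,7,3,-8,2,5,-10]
-1<3: swap(4,4), lo=5 mid=5 ⇒ [-9,-5,-3,0,-1,4,-2,7,3,-8,2,5,-10]
4>3: swap(5,12), hi=11 ⇒ [-9,-5,-3,0,-1,-10,-2,7,3,-8,2,5,4]
-10<3: swap(5,5), lo=6 mid=6 ⇒ [-9,-5,-3,0,-1,-10,-2,7,3,-8,2,5,4]
-2<3: swap(6,6), lo=7 mid=7 ⇒ [-9,-5,-3,0,-1,-10,-2,7,3,-8,2,5,4]
7>3: swap(7,11), hi=10 ⇒ [-9,-5,-3,0,-1,-10,-2,5,3,-8,2,7,4]
5>3: swap(7,10), hi=9 ⇒ [-9,-5,-3,0,-1,-10,-2,2,3,-8,5,7,4]
2<3: swap(7,7), lo=8 mid=8 ⇒ [-9,-5,-3,0,-1,-10,-2,2,3,-8,5,7,4]
3=3: mid=9
-8<3: swap(8,9), lo=9 mid=10 ⇒ [-9,-5,-3,0,-1,-10,-2,2,-8,3,5,7,4]
done. lo=9 hi=9; a=[-9,-5,-3,0,-1,-10,-2,2,-8,3,5,7,4]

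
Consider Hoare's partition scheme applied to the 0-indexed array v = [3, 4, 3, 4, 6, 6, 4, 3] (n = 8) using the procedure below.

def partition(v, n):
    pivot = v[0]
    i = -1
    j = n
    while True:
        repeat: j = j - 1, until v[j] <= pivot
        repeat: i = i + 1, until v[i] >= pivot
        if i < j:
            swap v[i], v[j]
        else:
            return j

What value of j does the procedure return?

pivot = v[0] = 3; i = -1, j = 8
j→7 (v[7]=3≤3), i→0 (v[0]=3≥3); i<j, swap → [3, 4, 3, 4, 6, 6, 4, 3]
j→2 (v[2]=3≤3), i→1 (v[1]=4≥3); i<j, swap → [3, 3, 4, 4, 6, 6, 4, 3]
j→1, i→2; i≥j, return j=1. v = [3, 3, 4, 4, 6, 6, 4, 3]

1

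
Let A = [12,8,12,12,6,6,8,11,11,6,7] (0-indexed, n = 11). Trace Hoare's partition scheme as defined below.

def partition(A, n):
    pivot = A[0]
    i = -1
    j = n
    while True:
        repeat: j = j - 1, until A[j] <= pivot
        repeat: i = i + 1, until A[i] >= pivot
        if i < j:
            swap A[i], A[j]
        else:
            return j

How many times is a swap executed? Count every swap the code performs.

3

pivot=12
j stops at 10 (7), i stops at 0 (12); swap ⇒ [7,8,12,12,6,6,8,11,11,6,12]
j stops at 9 (6), i stops at 2 (12); swap ⇒ [7,8,6,12,6,6,8,11,11,12,12]
j stops at 8 (11), i stops at 3 (12); swap ⇒ [7,8,6,11,6,6,8,11,12,12,12]
j stops at 7, i stops at 8; i≥j ⇒ return 7. A=[7,8,6,11,6,6,8,11,12,12,12]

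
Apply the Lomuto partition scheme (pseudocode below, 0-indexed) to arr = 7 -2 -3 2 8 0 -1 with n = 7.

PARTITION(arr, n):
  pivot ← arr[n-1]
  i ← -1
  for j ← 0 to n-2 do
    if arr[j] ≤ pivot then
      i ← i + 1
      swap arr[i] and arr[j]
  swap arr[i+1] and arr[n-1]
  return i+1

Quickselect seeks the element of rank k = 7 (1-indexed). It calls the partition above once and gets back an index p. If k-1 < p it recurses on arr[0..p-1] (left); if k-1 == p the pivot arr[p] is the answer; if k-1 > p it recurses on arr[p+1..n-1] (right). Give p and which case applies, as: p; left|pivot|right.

pivot=-1, i=-1
j=0: 7>-1, skip
j=1: -2≤-1, i=0, swap(0,1) ⇒ -2 7 -3 2 8 0 -1
j=2: -3≤-1, i=1, swap(1,2) ⇒ -2 -3 7 2 8 0 -1
j=3: 2>-1, skip
j=4: 8>-1, skip
j=5: 0>-1, skip
swap(2,6) ⇒ -2 -3 -1 2 8 0 7; return 2
p = 2; k-1 = 6 > 2 ⇒ right

2; right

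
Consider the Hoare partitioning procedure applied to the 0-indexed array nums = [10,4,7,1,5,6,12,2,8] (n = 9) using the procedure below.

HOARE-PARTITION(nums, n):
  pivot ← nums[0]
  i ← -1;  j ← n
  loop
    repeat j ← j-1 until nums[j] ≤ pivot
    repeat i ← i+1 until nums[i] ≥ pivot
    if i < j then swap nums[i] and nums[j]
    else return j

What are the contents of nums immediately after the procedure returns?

[8,4,7,1,5,6,2,12,10]

pivot = nums[0] = 10; i = -1, j = 9
j→8 (nums[8]=8≤10), i→0 (nums[0]=10≥10); i<j, swap → [8,4,7,1,5,6,12,2,10]
j→7 (nums[7]=2≤10), i→6 (nums[6]=12≥10); i<j, swap → [8,4,7,1,5,6,2,12,10]
j→6, i→7; i≥j, return j=6. nums = [8,4,7,1,5,6,2,12,10]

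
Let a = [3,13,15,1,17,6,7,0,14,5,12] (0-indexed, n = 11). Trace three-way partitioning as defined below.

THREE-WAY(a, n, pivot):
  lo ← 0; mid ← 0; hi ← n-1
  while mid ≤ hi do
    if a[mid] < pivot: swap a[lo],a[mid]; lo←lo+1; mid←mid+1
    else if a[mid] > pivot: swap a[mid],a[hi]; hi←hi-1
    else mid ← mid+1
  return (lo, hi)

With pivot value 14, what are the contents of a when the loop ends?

[3,13,12,1,5,6,7,0,14,17,15]

lo=0 mid=0 hi=10
3<14: swap(0,0), lo=1 mid=1 ⇒ [3,13,15,1,17,6,7,0,14,5,12]
13<14: swap(1,1), lo=2 mid=2 ⇒ [3,13,15,1,17,6,7,0,14,5,12]
15>14: swap(2,10), hi=9 ⇒ [3,13,12,1,17,6,7,0,14,5,15]
12<14: swap(2,2), lo=3 mid=3 ⇒ [3,13,12,1,17,6,7,0,14,5,15]
1<14: swap(3,3), lo=4 mid=4 ⇒ [3,13,12,1,17,6,7,0,14,5,15]
17>14: swap(4,9), hi=8 ⇒ [3,13,12,1,5,6,7,0,14,17,15]
5<14: swap(4,4), lo=5 mid=5 ⇒ [3,13,12,1,5,6,7,0,14,17,15]
6<14: swap(5,5), lo=6 mid=6 ⇒ [3,13,12,1,5,6,7,0,14,17,15]
7<14: swap(6,6), lo=7 mid=7 ⇒ [3,13,12,1,5,6,7,0,14,17,15]
0<14: swap(7,7), lo=8 mid=8 ⇒ [3,13,12,1,5,6,7,0,14,17,15]
14=14: mid=9
done. lo=8 hi=8; a=[3,13,12,1,5,6,7,0,14,17,15]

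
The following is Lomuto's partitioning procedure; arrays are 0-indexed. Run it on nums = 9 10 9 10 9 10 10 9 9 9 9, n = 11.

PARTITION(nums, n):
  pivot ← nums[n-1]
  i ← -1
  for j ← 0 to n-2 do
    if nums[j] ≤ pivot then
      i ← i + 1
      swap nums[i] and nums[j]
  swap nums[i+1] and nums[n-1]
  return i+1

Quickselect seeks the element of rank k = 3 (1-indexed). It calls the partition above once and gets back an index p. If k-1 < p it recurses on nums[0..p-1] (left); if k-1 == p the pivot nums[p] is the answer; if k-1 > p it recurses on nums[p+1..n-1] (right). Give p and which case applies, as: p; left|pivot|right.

pivot=9, i=-1
j=0: 9≤9, i=0, swap(0,0) ⇒ 9 10 9 10 9 10 10 9 9 9 9
j=1: 10>9, skip
j=2: 9≤9, i=1, swap(1,2) ⇒ 9 9 10 10 9 10 10 9 9 9 9
j=3: 10>9, skip
j=4: 9≤9, i=2, swap(2,4) ⇒ 9 9 9 10 10 10 10 9 9 9 9
j=5: 10>9, skip
j=6: 10>9, skip
j=7: 9≤9, i=3, swap(3,7) ⇒ 9 9 9 9 10 10 10 10 9 9 9
j=8: 9≤9, i=4, swap(4,8) ⇒ 9 9 9 9 9 10 10 10 10 9 9
j=9: 9≤9, i=5, swap(5,9) ⇒ 9 9 9 9 9 9 10 10 10 10 9
swap(6,10) ⇒ 9 9 9 9 9 9 9 10 10 10 10; return 6
p = 6; k-1 = 2 < 6 ⇒ left

6; left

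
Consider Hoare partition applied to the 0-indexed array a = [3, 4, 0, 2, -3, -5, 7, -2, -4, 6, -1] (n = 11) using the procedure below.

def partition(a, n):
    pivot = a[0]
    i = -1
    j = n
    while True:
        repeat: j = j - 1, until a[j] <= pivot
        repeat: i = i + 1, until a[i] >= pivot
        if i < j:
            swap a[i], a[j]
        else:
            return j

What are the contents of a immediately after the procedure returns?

pivot = a[0] = 3; i = -1, j = 11
j→10 (a[10]=-1≤3), i→0 (a[0]=3≥3); i<j, swap → [-1, 4, 0, 2, -3, -5, 7, -2, -4, 6, 3]
j→8 (a[8]=-4≤3), i→1 (a[1]=4≥3); i<j, swap → [-1, -4, 0, 2, -3, -5, 7, -2, 4, 6, 3]
j→7 (a[7]=-2≤3), i→6 (a[6]=7≥3); i<j, swap → [-1, -4, 0, 2, -3, -5, -2, 7, 4, 6, 3]
j→6, i→7; i≥j, return j=6. a = [-1, -4, 0, 2, -3, -5, -2, 7, 4, 6, 3]

[-1, -4, 0, 2, -3, -5, -2, 7, 4, 6, 3]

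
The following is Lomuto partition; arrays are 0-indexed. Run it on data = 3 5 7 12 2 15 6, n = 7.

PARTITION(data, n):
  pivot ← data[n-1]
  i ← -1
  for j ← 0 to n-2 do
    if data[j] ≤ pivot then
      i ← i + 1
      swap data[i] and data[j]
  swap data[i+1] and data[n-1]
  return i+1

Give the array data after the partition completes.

pivot=6, i=-1
j=0: 3≤6, i=0, swap(0,0) ⇒ 3 5 7 12 2 15 6
j=1: 5≤6, i=1, swap(1,1) ⇒ 3 5 7 12 2 15 6
j=2: 7>6, skip
j=3: 12>6, skip
j=4: 2≤6, i=2, swap(2,4) ⇒ 3 5 2 12 7 15 6
j=5: 15>6, skip
swap(3,6) ⇒ 3 5 2 6 7 15 12; return 3

3 5 2 6 7 15 12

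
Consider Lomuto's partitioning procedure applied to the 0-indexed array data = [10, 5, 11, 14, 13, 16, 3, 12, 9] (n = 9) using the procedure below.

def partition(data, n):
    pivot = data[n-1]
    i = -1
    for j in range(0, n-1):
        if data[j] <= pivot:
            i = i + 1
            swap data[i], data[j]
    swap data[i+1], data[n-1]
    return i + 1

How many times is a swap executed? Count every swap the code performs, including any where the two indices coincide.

pivot=9, i=-1
j=0: 10>9, skip
j=1: 5≤9, i=0, swap(0,1) ⇒ [5, 10, 11, 14, 13, 16, 3, 12, 9]
j=2: 11>9, skip
j=3: 14>9, skip
j=4: 13>9, skip
j=5: 16>9, skip
j=6: 3≤9, i=1, swap(1,6) ⇒ [5, 3, 11, 14, 13, 16, 10, 12, 9]
j=7: 12>9, skip
swap(2,8) ⇒ [5, 3, 9, 14, 13, 16, 10, 12, 11]; return 2

3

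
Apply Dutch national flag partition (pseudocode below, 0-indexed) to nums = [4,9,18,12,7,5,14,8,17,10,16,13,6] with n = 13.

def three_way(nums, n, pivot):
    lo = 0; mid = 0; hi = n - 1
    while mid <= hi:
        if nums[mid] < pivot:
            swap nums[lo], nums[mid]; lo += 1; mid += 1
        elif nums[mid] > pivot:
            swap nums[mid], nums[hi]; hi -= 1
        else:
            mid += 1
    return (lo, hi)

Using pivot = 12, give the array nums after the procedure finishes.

lo=0 mid=0 hi=12
4<12: swap(0,0), lo=1 mid=1 ⇒ [4,9,18,12,7,5,14,8,17,10,16,13,6]
9<12: swap(1,1), lo=2 mid=2 ⇒ [4,9,18,12,7,5,14,8,17,10,16,13,6]
18>12: swap(2,12), hi=11 ⇒ [4,9,6,12,7,5,14,8,17,10,16,13,18]
6<12: swap(2,2), lo=3 mid=3 ⇒ [4,9,6,12,7,5,14,8,17,10,16,13,18]
12=12: mid=4
7<12: swap(3,4), lo=4 mid=5 ⇒ [4,9,6,7,12,5,14,8,17,10,16,13,18]
5<12: swap(4,5), lo=5 mid=6 ⇒ [4,9,6,7,5,12,14,8,17,10,16,13,18]
14>12: swap(6,11), hi=10 ⇒ [4,9,6,7,5,12,13,8,17,10,16,14,18]
13>12: swap(6,10), hi=9 ⇒ [4,9,6,7,5,12,16,8,17,10,13,14,18]
16>12: swap(6,9), hi=8 ⇒ [4,9,6,7,5,12,10,8,17,16,13,14,18]
10<12: swap(5,6), lo=6 mid=7 ⇒ [4,9,6,7,5,10,12,8,17,16,13,14,18]
8<12: swap(6,7), lo=7 mid=8 ⇒ [4,9,6,7,5,10,8,12,17,16,13,14,18]
17>12: swap(8,8), hi=7 ⇒ [4,9,6,7,5,10,8,12,17,16,13,14,18]
done. lo=7 hi=7; nums=[4,9,6,7,5,10,8,12,17,16,13,14,18]

[4,9,6,7,5,10,8,12,17,16,13,14,18]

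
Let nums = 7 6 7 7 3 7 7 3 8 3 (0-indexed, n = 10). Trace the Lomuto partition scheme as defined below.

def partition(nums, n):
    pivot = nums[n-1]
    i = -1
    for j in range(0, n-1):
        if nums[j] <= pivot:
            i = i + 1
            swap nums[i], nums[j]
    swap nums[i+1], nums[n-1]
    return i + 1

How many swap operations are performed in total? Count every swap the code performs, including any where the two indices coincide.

pivot=3, i=-1
j=0: 7>3, skip
j=1: 6>3, skip
j=2: 7>3, skip
j=3: 7>3, skip
j=4: 3≤3, i=0, swap(0,4) ⇒ 3 6 7 7 7 7 7 3 8 3
j=5: 7>3, skip
j=6: 7>3, skip
j=7: 3≤3, i=1, swap(1,7) ⇒ 3 3 7 7 7 7 7 6 8 3
j=8: 8>3, skip
swap(2,9) ⇒ 3 3 3 7 7 7 7 6 8 7; return 2

3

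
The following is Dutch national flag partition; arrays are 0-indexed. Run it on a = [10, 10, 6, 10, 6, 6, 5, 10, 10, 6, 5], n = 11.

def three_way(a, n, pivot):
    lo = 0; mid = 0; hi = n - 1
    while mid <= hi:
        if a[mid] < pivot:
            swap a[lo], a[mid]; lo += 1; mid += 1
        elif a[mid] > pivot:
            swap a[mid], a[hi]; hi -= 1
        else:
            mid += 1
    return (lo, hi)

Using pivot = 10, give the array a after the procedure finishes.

pivot = 10; lo=0, mid=0, hi=10
a[mid]=10=10: mid=1
a[mid]=10=10: mid=2
a[mid]=6<10: swap a[0],a[2]; lo=1,mid=3 → [6, 10, 10, 10, 6, 6, 5, 10, 10, 6, 5]
a[mid]=10=10: mid=4
a[mid]=6<10: swap a[1],a[4]; lo=2,mid=5 → [6, 6, 10, 10, 10, 6, 5, 10, 10, 6, 5]
a[mid]=6<10: swap a[2],a[5]; lo=3,mid=6 → [6, 6, 6, 10, 10, 10, 5, 10, 10, 6, 5]
a[mid]=5<10: swap a[3],a[6]; lo=4,mid=7 → [6, 6, 6, 5, 10, 10, 10, 10, 10, 6, 5]
a[mid]=10=10: mid=8
a[mid]=10=10: mid=9
a[mid]=6<10: swap a[4],a[9]; lo=5,mid=10 → [6, 6, 6, 5, 6, 10, 10, 10, 10, 10, 5]
a[mid]=5<10: swap a[5],a[10]; lo=6,mid=11 → [6, 6, 6, 5, 6, 5, 10, 10, 10, 10, 10]
end: lo=6, hi=10; a = [6, 6, 6, 5, 6, 5, 10, 10, 10, 10, 10]

[6, 6, 6, 5, 6, 5, 10, 10, 10, 10, 10]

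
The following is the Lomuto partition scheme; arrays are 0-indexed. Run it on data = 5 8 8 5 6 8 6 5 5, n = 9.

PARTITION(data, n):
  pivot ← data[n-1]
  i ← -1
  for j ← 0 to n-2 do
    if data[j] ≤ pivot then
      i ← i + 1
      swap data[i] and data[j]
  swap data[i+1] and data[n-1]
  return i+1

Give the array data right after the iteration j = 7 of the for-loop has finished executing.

pivot = data[8] = 5; i = -1
j=0: data[0]=5 ≤ 5 → i=0, swap data[0],data[0] (no change) → 5 8 8 5 6 8 6 5 5
j=1: data[1]=8 > 5 → no swap
j=2: data[2]=8 > 5 → no swap
j=3: data[3]=5 ≤ 5 → i=1, swap data[1],data[3] → 5 5 8 8 6 8 6 5 5
j=4: data[4]=6 > 5 → no swap
j=5: data[5]=8 > 5 → no swap
j=6: data[6]=6 > 5 → no swap
j=7: data[7]=5 ≤ 5 → i=2, swap data[2],data[7] → 5 5 5 8 6 8 6 8 5
(after j=7) data = 5 5 5 8 6 8 6 8 5

5 5 5 8 6 8 6 8 5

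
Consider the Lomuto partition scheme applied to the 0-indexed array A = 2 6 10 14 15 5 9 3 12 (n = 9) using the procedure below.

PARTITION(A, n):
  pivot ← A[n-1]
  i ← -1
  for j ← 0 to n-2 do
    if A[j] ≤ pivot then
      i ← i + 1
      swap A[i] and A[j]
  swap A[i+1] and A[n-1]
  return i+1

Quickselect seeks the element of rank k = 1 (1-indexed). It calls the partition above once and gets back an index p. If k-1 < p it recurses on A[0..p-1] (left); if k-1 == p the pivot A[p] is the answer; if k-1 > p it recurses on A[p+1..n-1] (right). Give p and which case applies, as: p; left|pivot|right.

6; left

pivot = A[8] = 12; i = -1
j=0: A[0]=2 ≤ 12 → i=0, swap A[0],A[0] (no change) → 2 6 10 14 15 5 9 3 12
j=1: A[1]=6 ≤ 12 → i=1, swap A[1],A[1] (no change) → 2 6 10 14 15 5 9 3 12
j=2: A[2]=10 ≤ 12 → i=2, swap A[2],A[2] (no change) → 2 6 10 14 15 5 9 3 12
j=3: A[3]=14 > 12 → no swap
j=4: A[4]=15 > 12 → no swap
j=5: A[5]=5 ≤ 12 → i=3, swap A[3],A[5] → 2 6 10 5 15 14 9 3 12
j=6: A[6]=9 ≤ 12 → i=4, swap A[4],A[6] → 2 6 10 5 9 14 15 3 12
j=7: A[7]=3 ≤ 12 → i=5, swap A[5],A[7] → 2 6 10 5 9 3 15 14 12
final swap A[6],A[8] → 2 6 10 5 9 3 12 14 15; return 6
p = 6; k-1 = 0 < 6 ⇒ left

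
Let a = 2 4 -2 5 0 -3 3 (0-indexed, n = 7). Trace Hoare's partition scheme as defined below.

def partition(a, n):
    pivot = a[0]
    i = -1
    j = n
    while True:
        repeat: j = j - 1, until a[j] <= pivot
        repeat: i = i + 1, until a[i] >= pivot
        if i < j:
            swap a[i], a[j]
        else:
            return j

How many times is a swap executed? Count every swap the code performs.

2

pivot = a[0] = 2; i = -1, j = 7
j→5 (a[5]=-3≤2), i→0 (a[0]=2≥2); i<j, swap → -3 4 -2 5 0 2 3
j→4 (a[4]=0≤2), i→1 (a[1]=4≥2); i<j, swap → -3 0 -2 5 4 2 3
j→2, i→3; i≥j, return j=2. a = -3 0 -2 5 4 2 3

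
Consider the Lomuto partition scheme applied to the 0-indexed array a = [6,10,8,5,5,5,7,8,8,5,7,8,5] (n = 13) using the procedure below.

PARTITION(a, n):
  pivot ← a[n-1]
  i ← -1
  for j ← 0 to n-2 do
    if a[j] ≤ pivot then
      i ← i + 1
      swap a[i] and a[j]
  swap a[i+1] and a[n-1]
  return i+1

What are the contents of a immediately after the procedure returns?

pivot=5, i=-1
j=0: 6>5, skip
j=1: 10>5, skip
j=2: 8>5, skip
j=3: 5≤5, i=0, swap(0,3) ⇒ [5,10,8,6,5,5,7,8,8,5,7,8,5]
j=4: 5≤5, i=1, swap(1,4) ⇒ [5,5,8,6,10,5,7,8,8,5,7,8,5]
j=5: 5≤5, i=2, swap(2,5) ⇒ [5,5,5,6,10,8,7,8,8,5,7,8,5]
j=6: 7>5, skip
j=7: 8>5, skip
j=8: 8>5, skip
j=9: 5≤5, i=3, swap(3,9) ⇒ [5,5,5,5,10,8,7,8,8,6,7,8,5]
j=10: 7>5, skip
j=11: 8>5, skip
swap(4,12) ⇒ [5,5,5,5,5,8,7,8,8,6,7,8,10]; return 4

[5,5,5,5,5,8,7,8,8,6,7,8,10]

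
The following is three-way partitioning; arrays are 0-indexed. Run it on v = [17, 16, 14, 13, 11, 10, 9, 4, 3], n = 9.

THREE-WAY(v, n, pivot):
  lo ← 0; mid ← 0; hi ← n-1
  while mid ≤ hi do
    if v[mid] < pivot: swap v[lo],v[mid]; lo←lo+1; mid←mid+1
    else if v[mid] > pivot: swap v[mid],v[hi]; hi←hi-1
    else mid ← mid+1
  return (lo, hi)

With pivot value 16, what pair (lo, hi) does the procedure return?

(7, 7)

pivot = 16; lo=0, mid=0, hi=8
v[mid]=17>16: swap v[0],v[8]; hi=7 → [3, 16, 14, 13, 11, 10, 9, 4, 17]
v[mid]=3<16: swap v[0],v[0]; lo=1,mid=1 → [3, 16, 14, 13, 11, 10, 9, 4, 17]
v[mid]=16=16: mid=2
v[mid]=14<16: swap v[1],v[2]; lo=2,mid=3 → [3, 14, 16, 13, 11, 10, 9, 4, 17]
v[mid]=13<16: swap v[2],v[3]; lo=3,mid=4 → [3, 14, 13, 16, 11, 10, 9, 4, 17]
v[mid]=11<16: swap v[3],v[4]; lo=4,mid=5 → [3, 14, 13, 11, 16, 10, 9, 4, 17]
v[mid]=10<16: swap v[4],v[5]; lo=5,mid=6 → [3, 14, 13, 11, 10, 16, 9, 4, 17]
v[mid]=9<16: swap v[5],v[6]; lo=6,mid=7 → [3, 14, 13, 11, 10, 9, 16, 4, 17]
v[mid]=4<16: swap v[6],v[7]; lo=7,mid=8 → [3, 14, 13, 11, 10, 9, 4, 16, 17]
end: lo=7, hi=7; v = [3, 14, 13, 11, 10, 9, 4, 16, 17]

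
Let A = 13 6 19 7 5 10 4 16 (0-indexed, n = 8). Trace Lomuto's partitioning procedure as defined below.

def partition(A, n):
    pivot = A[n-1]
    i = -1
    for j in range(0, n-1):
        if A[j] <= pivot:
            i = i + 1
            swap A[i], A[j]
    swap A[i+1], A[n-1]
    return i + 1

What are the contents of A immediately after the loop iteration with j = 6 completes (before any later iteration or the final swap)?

13 6 7 5 10 4 19 16

pivot = A[7] = 16; i = -1
j=0: A[0]=13 ≤ 16 → i=0, swap A[0],A[0] (no change) → 13 6 19 7 5 10 4 16
j=1: A[1]=6 ≤ 16 → i=1, swap A[1],A[1] (no change) → 13 6 19 7 5 10 4 16
j=2: A[2]=19 > 16 → no swap
j=3: A[3]=7 ≤ 16 → i=2, swap A[2],A[3] → 13 6 7 19 5 10 4 16
j=4: A[4]=5 ≤ 16 → i=3, swap A[3],A[4] → 13 6 7 5 19 10 4 16
j=5: A[5]=10 ≤ 16 → i=4, swap A[4],A[5] → 13 6 7 5 10 19 4 16
j=6: A[6]=4 ≤ 16 → i=5, swap A[5],A[6] → 13 6 7 5 10 4 19 16
(after j=6) A = 13 6 7 5 10 4 19 16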